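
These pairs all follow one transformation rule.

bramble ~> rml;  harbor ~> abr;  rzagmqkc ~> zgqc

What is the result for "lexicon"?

The rule is to keep every other character starting from the second (positions 2nd, 4th, 6th, ...).
"lexicon" → "eio".

eio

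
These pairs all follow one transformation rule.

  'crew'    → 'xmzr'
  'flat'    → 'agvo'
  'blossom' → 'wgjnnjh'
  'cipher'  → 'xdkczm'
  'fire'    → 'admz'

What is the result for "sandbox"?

nviywjs

In each case the input is transformed by: shift every letter 5 places backward in the alphabet (wrapping around).
"sandbox" → "nviywjs".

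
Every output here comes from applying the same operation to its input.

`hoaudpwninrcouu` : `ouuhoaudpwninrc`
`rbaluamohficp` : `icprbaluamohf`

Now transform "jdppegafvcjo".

In each case the input is transformed by: move the last 3 characters to the front (rotate right by 3).
"jdppegafvcjo" → "cjojdppegafv".

cjojdppegafv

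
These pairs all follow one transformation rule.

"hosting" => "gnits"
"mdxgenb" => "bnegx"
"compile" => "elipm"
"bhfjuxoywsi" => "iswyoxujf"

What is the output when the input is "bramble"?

The pattern: reverse the string, then delete the last 2 characters.
Applying both steps to "bramble": "elbmarb", then "elbma".

elbma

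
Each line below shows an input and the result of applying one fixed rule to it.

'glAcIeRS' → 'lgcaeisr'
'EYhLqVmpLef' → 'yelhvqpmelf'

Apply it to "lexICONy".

elixocyn

Looking at the pairs, the operation is to swap each adjacent pair of characters (1↔2, 3↔4, ...), then convert every letter to lowercase.
"lexICONy" → "elIxOCyN" → "elixocyn".
(Check on "glAcIeRS": → "lgcAeISR" → "lgcaeisr" ✓)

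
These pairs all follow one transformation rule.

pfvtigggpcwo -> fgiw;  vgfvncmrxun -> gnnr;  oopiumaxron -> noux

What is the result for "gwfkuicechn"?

enuw

Each output is the input with this applied: keep one character in every 3, starting at position 2 (positions 2nd, 5th, 8th, ...), then sort the characters into alphabetical order.
For "gwfkuicechn", step one produces "wuen"; step two turns that into "enuw".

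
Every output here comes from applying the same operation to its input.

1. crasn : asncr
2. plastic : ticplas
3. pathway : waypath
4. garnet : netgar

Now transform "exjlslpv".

lpvexjls

In each case the input is transformed by: move the last 3 characters to the front (rotate right by 3).
So "exjlslpv" becomes "lpvexjls".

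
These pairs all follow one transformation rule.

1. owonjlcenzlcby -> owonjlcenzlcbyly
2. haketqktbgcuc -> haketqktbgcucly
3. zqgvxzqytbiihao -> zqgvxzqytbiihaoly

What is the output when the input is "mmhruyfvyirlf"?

Rule — append "ly".
So "mmhruyfvyirlf" becomes "mmhruyfvyirlfly".

mmhruyfvyirlfly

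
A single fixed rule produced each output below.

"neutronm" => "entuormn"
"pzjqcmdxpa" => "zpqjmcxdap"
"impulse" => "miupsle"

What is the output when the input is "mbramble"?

bmarbmel

The rule is to swap each adjacent pair of characters (1↔2, 3↔4, ...).
"mbramble" → "bmarbmel".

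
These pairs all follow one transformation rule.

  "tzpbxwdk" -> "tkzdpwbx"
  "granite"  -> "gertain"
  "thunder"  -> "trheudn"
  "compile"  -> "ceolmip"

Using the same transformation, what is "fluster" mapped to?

frleuts

The pattern: take characters alternately from the front and the back (1st, last, 2nd, 2nd-last, ...).
On "fluster" that produces "frleuts".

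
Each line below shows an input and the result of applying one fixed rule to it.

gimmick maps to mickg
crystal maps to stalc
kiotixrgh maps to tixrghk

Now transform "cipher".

The rule is to move the first 3 characters to the end (rotate left by 3), then delete the last 2 characters.
"cipher" → "hercip" → "herc".

herc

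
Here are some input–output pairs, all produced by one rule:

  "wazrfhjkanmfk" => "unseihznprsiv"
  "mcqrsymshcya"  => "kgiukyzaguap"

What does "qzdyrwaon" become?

iwvyhlgze

What's happening: shift every letter 8 places forward in the alphabet (wrapping around), then move the last 3 characters to the front (rotate right by 3).
On "qzdyrwaon": the first step gives "yhlgzeiwv", and the second then gives "iwvyhlgze".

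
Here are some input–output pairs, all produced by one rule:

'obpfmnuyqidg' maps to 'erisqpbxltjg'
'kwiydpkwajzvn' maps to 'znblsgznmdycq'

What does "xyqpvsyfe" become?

The rule is to swap each adjacent pair of characters (1↔2, 3↔4, ...), then shift every letter 3 places forward in the alphabet (wrapping around).
Applying both steps to "xyqpvsyfe": "yxpqsvfye", then "bastvyibh".

bastvyibh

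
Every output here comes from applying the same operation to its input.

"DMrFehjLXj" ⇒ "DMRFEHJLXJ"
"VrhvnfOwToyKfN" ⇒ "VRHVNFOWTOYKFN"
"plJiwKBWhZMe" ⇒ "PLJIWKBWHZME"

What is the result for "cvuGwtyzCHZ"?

Each output is the input with this applied: convert every letter to uppercase.
For "cvuGwtyzCHZ" the result is "CVUGWTYZCHZ".

CVUGWTYZCHZ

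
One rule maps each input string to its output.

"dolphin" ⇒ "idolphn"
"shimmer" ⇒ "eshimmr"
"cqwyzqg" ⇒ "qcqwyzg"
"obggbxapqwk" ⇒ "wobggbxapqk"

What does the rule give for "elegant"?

The rule is to move the last character to the front, then swap the first and last characters.
For "elegant" the result is "nelegat".

nelegat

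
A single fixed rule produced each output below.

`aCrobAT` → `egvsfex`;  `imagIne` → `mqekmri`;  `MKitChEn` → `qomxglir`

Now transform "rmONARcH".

vqsrevgl

In each case the input is transformed by: shift every letter 4 places forward in the alphabet (wrapping around), then convert every letter to lowercase.
Starting from "rmONARcH": after the first operation, "vqSREVgL"; after the second, "vqsrevgl".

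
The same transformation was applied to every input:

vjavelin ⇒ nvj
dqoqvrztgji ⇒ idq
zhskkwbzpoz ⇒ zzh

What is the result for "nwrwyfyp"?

Each output is the input with this applied: move the last character to the front, then keep only the first 3 characters.
For "nwrwyfyp", step one produces "pnwrwyfy"; step two turns that into "pnw".

pnw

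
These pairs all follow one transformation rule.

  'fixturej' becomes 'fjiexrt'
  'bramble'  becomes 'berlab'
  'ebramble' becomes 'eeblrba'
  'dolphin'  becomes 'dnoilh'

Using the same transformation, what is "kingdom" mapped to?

kmiond

What's happening: take characters alternately from the front and the back (1st, last, 2nd, 2nd-last, ...), then delete the last character.
On "kingdom" that produces "kmiond".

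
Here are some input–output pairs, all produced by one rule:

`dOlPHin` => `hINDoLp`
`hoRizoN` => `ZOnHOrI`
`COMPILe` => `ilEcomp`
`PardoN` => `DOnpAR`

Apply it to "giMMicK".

ICkGImm

In each case the input is transformed by: move the last 3 characters to the front (rotate right by 3), then flip the case of every letter.
On "giMMicK": the first step gives "icKgiMM", and the second then gives "ICkGImm".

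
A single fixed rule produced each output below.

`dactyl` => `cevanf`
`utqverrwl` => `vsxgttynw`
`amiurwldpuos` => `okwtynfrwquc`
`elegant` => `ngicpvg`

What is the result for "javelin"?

cxgnkpl

The transformation: move the first character to the end, then shift every letter 2 places forward in the alphabet (wrapping around).
Applying both steps to "javelin": "avelinj", then "cxgnkpl".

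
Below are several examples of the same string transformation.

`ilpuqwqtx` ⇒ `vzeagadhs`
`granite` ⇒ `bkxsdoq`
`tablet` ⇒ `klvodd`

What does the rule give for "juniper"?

exszobt

Each output is the input with this applied: move the first character to the end, then shift every letter 10 places forward in the alphabet (wrapping around).
Starting from "juniper": after the first operation, "uniperj"; after the second, "exszobt".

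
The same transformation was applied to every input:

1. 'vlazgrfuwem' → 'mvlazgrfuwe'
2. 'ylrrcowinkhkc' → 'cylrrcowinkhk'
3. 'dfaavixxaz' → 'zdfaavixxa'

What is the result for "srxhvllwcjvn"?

nsrxhvllwcjv

Rule — move the last character to the front.
On "srxhvllwcjvn" that produces "nsrxhvllwcjv".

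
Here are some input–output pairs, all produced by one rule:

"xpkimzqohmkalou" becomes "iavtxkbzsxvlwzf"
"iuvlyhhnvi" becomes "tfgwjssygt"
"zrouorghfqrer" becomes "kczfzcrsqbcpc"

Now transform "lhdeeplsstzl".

Each output is the input with this applied: shift every letter 11 places forward in the alphabet (wrapping around).
Doing the same to "lhdeeplsstzl": "wsoppawddekw".

wsoppawddekw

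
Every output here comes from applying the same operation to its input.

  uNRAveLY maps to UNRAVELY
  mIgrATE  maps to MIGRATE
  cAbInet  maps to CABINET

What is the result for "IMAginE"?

IMAGINE

The transformation: convert every letter to uppercase.
For "IMAginE" the result is "IMAGINE".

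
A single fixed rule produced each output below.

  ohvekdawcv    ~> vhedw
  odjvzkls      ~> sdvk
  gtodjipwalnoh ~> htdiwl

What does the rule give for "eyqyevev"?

Rule — move the last 2 characters to the front (rotate right by 2), then keep every other character starting from the second (positions 2nd, 4th, 6th, ...).
"eyqyevev" → "eveyqyev" → "vyyv".

vyyv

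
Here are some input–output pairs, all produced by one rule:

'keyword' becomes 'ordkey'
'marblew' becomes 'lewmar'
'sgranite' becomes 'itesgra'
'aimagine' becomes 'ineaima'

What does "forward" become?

ardfor

The pattern: move the last 3 characters to the front (rotate right by 3), then delete the last character.
Starting from "forward": after the first operation, "ardforw"; after the second, "ardfor".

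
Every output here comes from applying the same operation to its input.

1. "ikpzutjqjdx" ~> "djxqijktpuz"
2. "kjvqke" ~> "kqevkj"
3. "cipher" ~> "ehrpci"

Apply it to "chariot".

oitrcah

The rule is to move the last 2 characters to the front (rotate right by 2), then take characters alternately from the front and the back (1st, last, 2nd, 2nd-last, ...).
For "chariot", step one produces "otchari"; step two turns that into "oitrcah".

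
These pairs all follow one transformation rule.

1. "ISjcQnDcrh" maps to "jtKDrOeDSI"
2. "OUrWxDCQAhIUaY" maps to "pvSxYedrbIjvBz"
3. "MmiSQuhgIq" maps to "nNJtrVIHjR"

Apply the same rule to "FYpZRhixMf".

gzQasIJYnG

Rule — flip the case of every letter, then shift every letter 1 place forward in the alphabet (wrapping around).
"FYpZRhixMf" → "fyPzrHIXmF" → "gzQasIJYnG".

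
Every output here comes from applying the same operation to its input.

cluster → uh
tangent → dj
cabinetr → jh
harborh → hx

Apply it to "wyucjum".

Looking at the pairs, the operation is to shift every letter 10 places backward in the alphabet (wrapping around), then keep only the last 2 characters.
On "wyucjum" that produces "kc".

kc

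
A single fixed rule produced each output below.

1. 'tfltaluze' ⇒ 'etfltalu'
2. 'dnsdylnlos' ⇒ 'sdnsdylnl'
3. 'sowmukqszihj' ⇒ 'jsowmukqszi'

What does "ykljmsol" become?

lykljms

The pattern: move the last 2 characters to the front (rotate right by 2), then delete the first character.
Applying both steps to "ykljmsol": "olykljms", then "lykljms".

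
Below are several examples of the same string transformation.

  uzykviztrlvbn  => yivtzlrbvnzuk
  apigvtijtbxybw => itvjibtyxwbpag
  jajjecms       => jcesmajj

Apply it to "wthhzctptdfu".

Each output is the input with this applied: swap each adjacent pair of characters (1↔2, 3↔4, ...), then move the first 3 characters to the end (rotate left by 3).
Doing the same to "wthhzctptdfu": "hczptdtuftwh".

hczptdtuftwh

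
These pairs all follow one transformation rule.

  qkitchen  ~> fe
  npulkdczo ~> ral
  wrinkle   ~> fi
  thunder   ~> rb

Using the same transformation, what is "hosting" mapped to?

pk

What's happening: shift every letter 3 places backward in the alphabet (wrapping around), then keep one character in every 3, starting at position 3 (positions 3rd, 6th, 9th, ...).
For "hosting" the result is "pk".
(Check on "wrinkle": → "tofkhib" → "fi" ✓)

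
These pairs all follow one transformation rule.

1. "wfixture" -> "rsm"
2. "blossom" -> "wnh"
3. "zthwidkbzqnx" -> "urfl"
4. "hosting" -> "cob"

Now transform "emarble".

What's happening: shift every letter 5 places backward in the alphabet (wrapping around), then keep one character in every 3, starting at position 1 (positions 1st, 4th, 7th, ...).
"emarble" → "zhvmwgz" → "zmz".

zmz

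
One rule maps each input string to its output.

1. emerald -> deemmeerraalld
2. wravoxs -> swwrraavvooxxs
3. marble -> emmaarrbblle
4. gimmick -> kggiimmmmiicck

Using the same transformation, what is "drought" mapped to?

The transformation: double every character, then move the last character to the front.
Applying both steps to "drought": "ddrroouugghhtt", then "tddrroouugghht".

tddrroouugghht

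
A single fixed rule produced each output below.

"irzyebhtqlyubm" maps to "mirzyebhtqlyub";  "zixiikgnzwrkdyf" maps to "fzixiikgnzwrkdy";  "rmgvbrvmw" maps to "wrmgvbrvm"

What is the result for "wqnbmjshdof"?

fwqnbmjshdo

In each case the input is transformed by: move the last character to the front.
Doing the same to "wqnbmjshdof": "fwqnbmjshdo".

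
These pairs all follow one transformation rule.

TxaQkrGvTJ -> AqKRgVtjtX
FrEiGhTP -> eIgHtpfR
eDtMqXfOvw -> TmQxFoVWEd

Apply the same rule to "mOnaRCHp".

NArchPMo

Looking at the pairs, the operation is to move the first 2 characters to the end (rotate left by 2), then flip the case of every letter.
On "mOnaRCHp": the first step gives "naRCHpmO", and the second then gives "NArchPMo".
(Check on "eDtMqXfOvw": → "tMqXfOvweD" → "TmQxFoVWEd" ✓)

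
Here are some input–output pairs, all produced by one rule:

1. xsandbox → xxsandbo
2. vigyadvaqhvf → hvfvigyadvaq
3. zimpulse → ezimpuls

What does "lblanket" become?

tlblanke

In each case the input is transformed by: swap the front and back halves of the string, then move the first 3 characters to the end (rotate left by 3).
On "lblanket": the first step gives "nketlbla", and the second then gives "tlblanke".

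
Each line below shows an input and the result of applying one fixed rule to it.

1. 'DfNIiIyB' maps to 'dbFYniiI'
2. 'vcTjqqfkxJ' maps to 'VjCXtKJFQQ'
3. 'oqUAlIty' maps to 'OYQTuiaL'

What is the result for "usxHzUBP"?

UpSbXuhZ

In each case the input is transformed by: flip the case of every letter, then take characters alternately from the front and the back (1st, last, 2nd, 2nd-last, ...).
Applying both steps to "usxHzUBP": "USXhZubp", then "UpSbXuhZ".
(Check on "oqUAlIty": → "OQuaLiTY" → "OYQTuiaL" ✓)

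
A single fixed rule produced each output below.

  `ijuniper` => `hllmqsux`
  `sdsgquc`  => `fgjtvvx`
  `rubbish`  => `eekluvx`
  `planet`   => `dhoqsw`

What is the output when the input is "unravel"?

dhoquxy

Looking at the pairs, the operation is to shift every letter 3 places forward in the alphabet (wrapping around), then sort the characters into alphabetical order.
For "unravel", step one produces "xqudyho"; step two turns that into "dhoquxy".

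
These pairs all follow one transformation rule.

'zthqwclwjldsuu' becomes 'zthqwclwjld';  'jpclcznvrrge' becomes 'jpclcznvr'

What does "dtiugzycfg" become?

dtiugzy

In each case the input is transformed by: delete the last 3 characters.
Doing the same to "dtiugzycfg": "dtiugzy".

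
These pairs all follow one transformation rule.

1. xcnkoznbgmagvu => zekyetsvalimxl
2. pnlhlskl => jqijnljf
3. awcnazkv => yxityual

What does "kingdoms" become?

The rule is to shift every letter 2 places backward in the alphabet (wrapping around), then swap the front and back halves of the string.
On "kingdoms": the first step gives "iglebmkq", and the second then gives "bmkqigle".

bmkqigle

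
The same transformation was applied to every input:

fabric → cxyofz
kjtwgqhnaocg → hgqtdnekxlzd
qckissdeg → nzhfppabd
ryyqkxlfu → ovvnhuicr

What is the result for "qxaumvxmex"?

The pattern: shift every letter 3 places backward in the alphabet (wrapping around).
Doing the same to "qxaumvxmex": "nuxrjsujbu".

nuxrjsujbu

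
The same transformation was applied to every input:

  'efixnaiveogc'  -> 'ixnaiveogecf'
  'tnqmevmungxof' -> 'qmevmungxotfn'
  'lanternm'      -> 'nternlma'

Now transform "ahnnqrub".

The rule is to swap the first and last characters, then move the first 2 characters to the end (rotate left by 2).
On "ahnnqrub": the first step gives "bhnnqrua", and the second then gives "nnqruabh".

nnqruabh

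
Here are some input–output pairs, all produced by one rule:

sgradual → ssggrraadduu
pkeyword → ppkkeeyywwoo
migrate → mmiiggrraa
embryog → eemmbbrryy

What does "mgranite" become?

mmggrraannii

What's happening: delete the last 2 characters, then double every character.
Starting from "mgranite": after the first operation, "mgrani"; after the second, "mmggrraannii".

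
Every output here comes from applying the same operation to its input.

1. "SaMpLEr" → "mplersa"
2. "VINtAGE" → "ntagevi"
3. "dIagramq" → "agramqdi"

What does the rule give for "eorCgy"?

The pattern: move the first 2 characters to the end (rotate left by 2), then convert every letter to lowercase.
Applying both steps to "eorCgy": "rCgyeo", then "rcgyeo".

rcgyeo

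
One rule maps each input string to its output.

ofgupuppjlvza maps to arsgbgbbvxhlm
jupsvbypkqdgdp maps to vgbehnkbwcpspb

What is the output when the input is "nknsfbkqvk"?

zwzernwchw

What's happening: shift every letter 12 places forward in the alphabet (wrapping around).
For "nknsfbkqvk" the result is "zwzernwchw".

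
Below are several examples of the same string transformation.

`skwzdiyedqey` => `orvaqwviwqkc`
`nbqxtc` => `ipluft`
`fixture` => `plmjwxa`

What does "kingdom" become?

The pattern: shift every letter 8 places backward in the alphabet (wrapping around), then move the first 2 characters to the end (rotate left by 2).
Starting from "kingdom": after the first operation, "cafyvge"; after the second, "fyvgeca".

fyvgeca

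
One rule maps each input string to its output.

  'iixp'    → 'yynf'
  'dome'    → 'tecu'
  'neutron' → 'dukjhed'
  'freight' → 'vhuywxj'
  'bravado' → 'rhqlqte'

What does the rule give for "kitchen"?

ayjsxud

What's happening: shift every letter 10 places backward in the alphabet (wrapping around).
"kitchen" → "ayjsxud".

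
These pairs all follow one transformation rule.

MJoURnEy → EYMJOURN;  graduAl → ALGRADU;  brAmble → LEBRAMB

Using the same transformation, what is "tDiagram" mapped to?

The pattern: move the last 2 characters to the front (rotate right by 2), then convert every letter to uppercase.
For "tDiagram", step one produces "amtDiagr"; step two turns that into "AMTDIAGR".

AMTDIAGR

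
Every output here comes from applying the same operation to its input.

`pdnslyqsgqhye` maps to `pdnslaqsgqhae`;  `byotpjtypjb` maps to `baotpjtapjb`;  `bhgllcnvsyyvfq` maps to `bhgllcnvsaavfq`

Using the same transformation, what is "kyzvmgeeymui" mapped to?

The rule is to replace every "y" with "a".
So "kyzvmgeeymui" becomes "kazvmgeeamui".

kazvmgeeamui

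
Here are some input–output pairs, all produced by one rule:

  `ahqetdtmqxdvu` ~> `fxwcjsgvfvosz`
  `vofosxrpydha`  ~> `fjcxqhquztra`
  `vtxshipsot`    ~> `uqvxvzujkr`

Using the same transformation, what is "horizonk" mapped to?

Rule — shift every letter 2 places forward in the alphabet (wrapping around), then move the last 3 characters to the front (rotate right by 3).
For "horizonk", step one produces "jqtkbqpm"; step two turns that into "qpmjqtkb".

qpmjqtkb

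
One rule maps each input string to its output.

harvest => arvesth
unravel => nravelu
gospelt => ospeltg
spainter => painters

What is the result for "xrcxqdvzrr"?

rcxqdvzrrx

The rule is to move the first character to the end.
For "xrcxqdvzrr" the result is "rcxqdvzrrx".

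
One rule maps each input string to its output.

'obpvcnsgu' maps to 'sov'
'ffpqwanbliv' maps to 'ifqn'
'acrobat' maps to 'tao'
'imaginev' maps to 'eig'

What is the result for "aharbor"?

rar

Looking at the pairs, the operation is to keep one character in every 3, starting at position 1 (positions 1st, 4th, 7th, ...), then move the last character to the front.
On "aharbor": the first step gives "arr", and the second then gives "rar".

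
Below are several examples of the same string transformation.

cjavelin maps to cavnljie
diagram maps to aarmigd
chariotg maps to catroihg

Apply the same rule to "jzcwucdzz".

Looking at the pairs, the operation is to sort the characters into reverse alphabetical order, then move the last 2 characters to the front (rotate right by 2).
On "jzcwucdzz": the first step gives "zzzwujdcc", and the second then gives "cczzzwujd".

cczzzwujd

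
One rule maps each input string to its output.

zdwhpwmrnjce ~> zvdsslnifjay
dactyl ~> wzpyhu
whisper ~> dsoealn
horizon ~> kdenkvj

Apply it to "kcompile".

Each output is the input with this applied: shift every letter 4 places backward in the alphabet (wrapping around), then swap each adjacent pair of characters (1↔2, 3↔4, ...).
Starting from "kcompile": after the first operation, "gykileha"; after the second, "ygikelah".

ygikelah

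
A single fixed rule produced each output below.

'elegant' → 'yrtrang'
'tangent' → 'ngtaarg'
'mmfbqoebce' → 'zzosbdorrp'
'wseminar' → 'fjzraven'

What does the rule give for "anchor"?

The pattern: swap each adjacent pair of characters (1↔2, 3↔4, ...), then shift every letter 13 places forward in the alphabet (wrapping around) — i.e. ROT13.
"anchor" → "nahcro" → "anupeb".

anupeb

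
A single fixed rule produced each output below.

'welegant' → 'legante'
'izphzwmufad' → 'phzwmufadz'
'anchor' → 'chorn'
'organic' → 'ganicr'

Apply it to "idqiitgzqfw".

qiitgzqfwd

The pattern: delete the first character, then move the first character to the end.
Working it through for "idqiitgzqfw": intermediate "dqiitgzqfw", final "qiitgzqfwd".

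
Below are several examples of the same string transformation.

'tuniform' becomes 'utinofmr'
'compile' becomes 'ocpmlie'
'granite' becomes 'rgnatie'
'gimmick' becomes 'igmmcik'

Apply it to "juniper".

What's happening: swap each adjacent pair of characters (1↔2, 3↔4, ...).
Doing the same to "juniper": "ujinepr".

ujinepr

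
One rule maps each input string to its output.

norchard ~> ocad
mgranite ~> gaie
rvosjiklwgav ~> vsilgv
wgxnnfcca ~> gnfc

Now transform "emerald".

mrl

The rule is to keep every other character starting from the second (positions 2nd, 4th, 6th, ...).
For "emerald" the result is "mrl".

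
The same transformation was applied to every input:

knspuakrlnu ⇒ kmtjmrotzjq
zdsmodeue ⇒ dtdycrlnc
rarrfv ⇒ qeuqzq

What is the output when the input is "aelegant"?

zmszdkdf

The transformation: shift every letter 1 place backward in the alphabet (wrapping around), then move the last 3 characters to the front (rotate right by 3).
"aelegant" → "zdkdfzms" → "zmszdkdf".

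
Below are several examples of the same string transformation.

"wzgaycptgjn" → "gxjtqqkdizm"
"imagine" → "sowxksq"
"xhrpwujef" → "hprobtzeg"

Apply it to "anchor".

What's happening: shift every letter 10 places forward in the alphabet (wrapping around), then take characters alternately from the front and the back (1st, last, 2nd, 2nd-last, ...).
Starting from "anchor": after the first operation, "kxmryb"; after the second, "kbxymr".

kbxymr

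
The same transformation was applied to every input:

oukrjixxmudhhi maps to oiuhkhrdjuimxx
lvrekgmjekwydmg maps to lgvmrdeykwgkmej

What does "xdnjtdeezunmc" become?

The rule is to take characters alternately from the front and the back (1st, last, 2nd, 2nd-last, ...).
On "xdnjtdeezunmc" that produces "xcdmnnjutzdee".

xcdmnnjutzdee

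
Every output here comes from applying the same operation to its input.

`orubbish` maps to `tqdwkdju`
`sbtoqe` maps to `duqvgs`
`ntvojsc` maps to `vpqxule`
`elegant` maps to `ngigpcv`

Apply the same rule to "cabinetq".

cekdgpsv

Each output is the input with this applied: swap each adjacent pair of characters (1↔2, 3↔4, ...), then shift every letter 2 places forward in the alphabet (wrapping around).
Starting from "cabinetq": after the first operation, "acibenqt"; after the second, "cekdgpsv".
(Check on "elegant": → "legenat" → "ngigpcv" ✓)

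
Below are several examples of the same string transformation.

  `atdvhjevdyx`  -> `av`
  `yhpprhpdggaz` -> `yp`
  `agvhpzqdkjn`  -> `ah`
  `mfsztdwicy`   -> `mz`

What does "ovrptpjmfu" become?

Looking at the pairs, the operation is to keep one character in every 3, starting at position 1 (positions 1st, 4th, 7th, ...), then delete the last 2 characters.
Applying that to "ovrptpjmfu" gives "op".
(Check on "atdvhjevdyx": → "avey" → "av" ✓)

op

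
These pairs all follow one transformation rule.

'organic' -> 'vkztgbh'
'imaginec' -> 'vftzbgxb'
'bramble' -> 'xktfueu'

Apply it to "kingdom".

In each case the input is transformed by: swap the first and last characters, then shift every letter 7 places backward in the alphabet (wrapping around).
Applying both steps to "kingdom": "mingdok", then "fbgzwhd".

fbgzwhd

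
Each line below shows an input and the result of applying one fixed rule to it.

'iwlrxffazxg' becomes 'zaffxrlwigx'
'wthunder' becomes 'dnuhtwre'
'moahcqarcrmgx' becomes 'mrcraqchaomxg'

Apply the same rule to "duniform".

ofinudmr

Looking at the pairs, the operation is to reverse the string, then move the first 2 characters to the end (rotate left by 2).
"duniform" → "mrofinud" → "ofinudmr".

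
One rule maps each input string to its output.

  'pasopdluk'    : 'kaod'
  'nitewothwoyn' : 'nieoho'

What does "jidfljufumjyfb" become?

The rule is to move the last 2 characters to the front (rotate right by 2), then keep every other character starting from the second (positions 2nd, 4th, 6th, ...).
Doing the same to "jidfljufumjyfb": "bifjfmy".

bifjfmy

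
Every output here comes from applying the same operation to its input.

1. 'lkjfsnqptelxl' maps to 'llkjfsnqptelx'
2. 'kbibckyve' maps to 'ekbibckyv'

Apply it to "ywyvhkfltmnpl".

lywyvhkfltmnp

Each output is the input with this applied: move the last character to the front.
On "ywyvhkfltmnpl" that produces "lywyvhkfltmnp".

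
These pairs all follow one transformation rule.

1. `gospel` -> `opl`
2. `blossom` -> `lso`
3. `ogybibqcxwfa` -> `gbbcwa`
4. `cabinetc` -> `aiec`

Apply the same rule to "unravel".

The rule is to keep every other character starting from the second (positions 2nd, 4th, 6th, ...).
On "unravel" that produces "nae".

nae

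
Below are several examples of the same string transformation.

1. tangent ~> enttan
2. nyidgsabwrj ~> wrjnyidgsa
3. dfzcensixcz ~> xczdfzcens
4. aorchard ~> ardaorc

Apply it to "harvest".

esthar

What's happening: move the last 3 characters to the front (rotate right by 3), then delete the last character.
Working it through for "harvest": intermediate "estharv", final "esthar".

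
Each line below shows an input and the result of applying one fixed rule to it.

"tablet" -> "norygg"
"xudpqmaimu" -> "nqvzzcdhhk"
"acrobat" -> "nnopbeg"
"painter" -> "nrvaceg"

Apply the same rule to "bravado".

nnoqbei

The rule is to sort the characters into alphabetical order, then shift every letter 13 places forward in the alphabet (wrapping around) — i.e. ROT13.
Working it through for "bravado": intermediate "aabdorv", final "nnoqbei".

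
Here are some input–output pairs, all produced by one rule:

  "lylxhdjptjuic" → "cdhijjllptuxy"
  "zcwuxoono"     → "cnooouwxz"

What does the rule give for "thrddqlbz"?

bddhlqrtz

What's happening: sort the characters into alphabetical order.
So "thrddqlbz" becomes "bddhlqrtz".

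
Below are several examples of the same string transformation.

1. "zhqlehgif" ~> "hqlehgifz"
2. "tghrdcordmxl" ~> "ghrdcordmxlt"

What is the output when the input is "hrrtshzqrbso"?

rrtshzqrbsoh

The rule is to move the first character to the end.
On "hrrtshzqrbso" that produces "rrtshzqrbsoh".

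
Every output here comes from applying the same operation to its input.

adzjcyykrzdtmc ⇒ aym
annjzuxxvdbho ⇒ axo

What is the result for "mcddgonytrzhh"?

mnh

Each output is the input with this applied: keep every other character starting from the first (positions 1st, 3rd, 5th, ...), then keep one character in every 3, starting at position 1 (positions 1st, 4th, 7th, ...).
Applying both steps to "mcddgonytrzhh": "mdgntzh", then "mnh".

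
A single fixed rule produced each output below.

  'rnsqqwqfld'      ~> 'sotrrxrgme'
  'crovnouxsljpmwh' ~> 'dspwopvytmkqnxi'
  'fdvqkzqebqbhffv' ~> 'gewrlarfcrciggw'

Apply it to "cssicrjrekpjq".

In each case the input is transformed by: shift every letter 1 place forward in the alphabet (wrapping around).
So "cssicrjrekpjq" becomes "dttjdsksflqkr".

dttjdsksflqkr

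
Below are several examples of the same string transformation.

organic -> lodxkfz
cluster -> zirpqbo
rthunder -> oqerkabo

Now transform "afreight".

Each output is the input with this applied: shift every letter 3 places backward in the alphabet (wrapping around).
For "afreight" the result is "xcobfdeq".

xcobfdeq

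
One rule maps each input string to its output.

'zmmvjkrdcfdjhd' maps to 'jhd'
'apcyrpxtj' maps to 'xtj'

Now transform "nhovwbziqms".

The rule is to keep only the last 3 characters.
For "nhovwbziqms" the result is "qms".

qms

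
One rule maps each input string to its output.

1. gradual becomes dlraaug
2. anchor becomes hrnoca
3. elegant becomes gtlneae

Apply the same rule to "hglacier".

The rule is to take characters alternately from the front and the back (1st, last, 2nd, 2nd-last, ...), then swap the first and last characters.
Working it through for "hglacier": intermediate "hrgeliac", final "crgeliah".
(Check on "gradual": → "glraaud" → "dlraaug" ✓)

crgeliah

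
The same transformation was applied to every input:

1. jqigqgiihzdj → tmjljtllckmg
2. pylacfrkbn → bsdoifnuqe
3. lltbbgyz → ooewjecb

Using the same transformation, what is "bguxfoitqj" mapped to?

The pattern: swap each adjacent pair of characters (1↔2, 3↔4, ...), then shift every letter 3 places forward in the alphabet (wrapping around).
For "bguxfoitqj", step one produces "gbxuoftijq"; step two turns that into "jeaxriwlmt".

jeaxriwlmt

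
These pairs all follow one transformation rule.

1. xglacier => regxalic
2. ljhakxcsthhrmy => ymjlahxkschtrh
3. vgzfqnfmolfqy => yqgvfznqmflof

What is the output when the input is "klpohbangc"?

cglkopbhna

Looking at the pairs, the operation is to move the last 2 characters to the front (rotate right by 2), then swap each adjacent pair of characters (1↔2, 3↔4, ...).
Applying that to "klpohbangc" gives "cglkopbhna".
(Check on "vgzfqnfmolfqy": → "qyvgzfqnfmolf" → "yqgvfznqmflof" ✓)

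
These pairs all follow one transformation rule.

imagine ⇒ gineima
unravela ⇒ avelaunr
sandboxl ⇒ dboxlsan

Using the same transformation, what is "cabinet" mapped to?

What's happening: move the first 3 characters to the end (rotate left by 3).
Doing the same to "cabinet": "inetcab".

inetcab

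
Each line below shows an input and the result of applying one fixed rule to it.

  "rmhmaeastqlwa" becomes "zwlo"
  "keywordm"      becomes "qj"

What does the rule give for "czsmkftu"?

kx

Rule — shift every letter 8 places backward in the alphabet (wrapping around), then keep one character in every 3, starting at position 3 (positions 3rd, 6th, 9th, ...).
Starting from "czsmkftu": after the first operation, "urkecxlm"; after the second, "kx".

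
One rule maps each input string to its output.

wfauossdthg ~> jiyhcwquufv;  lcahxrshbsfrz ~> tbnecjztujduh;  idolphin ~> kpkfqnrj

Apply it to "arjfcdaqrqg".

sictlhefcst

Each output is the input with this applied: move the last 2 characters to the front (rotate right by 2), then shift every letter 2 places forward in the alphabet (wrapping around).
"arjfcdaqrqg" → "sictlhefcst".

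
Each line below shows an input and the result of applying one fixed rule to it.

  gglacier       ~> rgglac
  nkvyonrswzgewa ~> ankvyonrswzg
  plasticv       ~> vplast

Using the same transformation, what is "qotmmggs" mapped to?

The transformation: move the last character to the front, then delete the last 2 characters.
So "qotmmggs" becomes "sqotmm".
(Check on "nkvyonrswzgewa": → "ankvyonrswzgew" → "ankvyonrswzg" ✓)

sqotmm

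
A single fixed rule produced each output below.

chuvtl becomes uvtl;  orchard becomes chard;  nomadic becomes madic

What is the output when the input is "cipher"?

pher

Rule — delete the first 2 characters.
"cipher" → "pher".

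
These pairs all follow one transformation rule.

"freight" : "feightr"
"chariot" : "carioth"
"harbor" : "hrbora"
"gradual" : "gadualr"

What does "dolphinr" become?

dlphinro

Rule — move the first character to the end, then swap the first and last characters.
On "dolphinr": the first step gives "olphinrd", and the second then gives "dlphinro".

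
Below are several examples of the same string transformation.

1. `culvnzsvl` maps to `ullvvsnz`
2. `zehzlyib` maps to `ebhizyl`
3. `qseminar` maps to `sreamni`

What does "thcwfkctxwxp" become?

hpcxwwfxktc

Looking at the pairs, the operation is to delete the first character, then take characters alternately from the front and the back (1st, last, 2nd, 2nd-last, ...).
"thcwfkctxwxp" → "hcwfkctxwxp" → "hpcxwwfxktc".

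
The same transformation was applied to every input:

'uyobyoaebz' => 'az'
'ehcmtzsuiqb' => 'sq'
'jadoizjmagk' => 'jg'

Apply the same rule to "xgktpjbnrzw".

bz

The transformation: keep one character in every 3, starting at position 1 (positions 1st, 4th, 7th, ...), then keep only the last 2 characters.
On "xgktpjbnrzw" that produces "bz".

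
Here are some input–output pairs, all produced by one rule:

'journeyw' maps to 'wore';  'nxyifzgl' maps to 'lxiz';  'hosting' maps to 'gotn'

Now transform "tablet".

The rule is to move the last character to the front, then keep every other character starting from the first (positions 1st, 3rd, 5th, ...).
Working it through for "tablet": intermediate "ttable", final "tal".

tal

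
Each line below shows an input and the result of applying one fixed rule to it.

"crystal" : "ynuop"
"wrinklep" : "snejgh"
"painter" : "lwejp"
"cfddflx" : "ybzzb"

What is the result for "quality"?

mqwhe

The rule is to shift every letter 4 places backward in the alphabet (wrapping around), then delete the last 2 characters.
For "quality", step one produces "mqwhepu"; step two turns that into "mqwhe".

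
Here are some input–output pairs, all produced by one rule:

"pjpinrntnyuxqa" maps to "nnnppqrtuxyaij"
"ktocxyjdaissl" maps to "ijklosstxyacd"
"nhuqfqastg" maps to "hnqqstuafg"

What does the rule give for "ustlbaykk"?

klstuyabk

What's happening: sort the characters into alphabetical order, then move the first 3 characters to the end (rotate left by 3).
For "ustlbaykk", step one produces "abkklstuy"; step two turns that into "klstuyabk".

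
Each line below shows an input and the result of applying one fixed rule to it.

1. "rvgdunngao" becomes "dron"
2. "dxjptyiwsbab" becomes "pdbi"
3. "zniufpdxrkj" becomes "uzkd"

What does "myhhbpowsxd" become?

hmxo

What's happening: keep one character in every 3, starting at position 1 (positions 1st, 4th, 7th, ...), then swap each adjacent pair of characters (1↔2, 3↔4, ...).
Starting from "myhhbpowsxd": after the first operation, "mhox"; after the second, "hmxo".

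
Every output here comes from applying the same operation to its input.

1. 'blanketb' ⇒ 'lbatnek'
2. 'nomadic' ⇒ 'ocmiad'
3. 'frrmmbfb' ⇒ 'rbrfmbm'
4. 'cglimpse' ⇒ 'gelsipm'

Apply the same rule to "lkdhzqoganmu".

kudmhnzaqgo

The transformation: delete the first character, then take characters alternately from the front and the back (1st, last, 2nd, 2nd-last, ...).
Applying both steps to "lkdhzqoganmu": "kdhzqoganmu", then "kudmhnzaqgo".
(Check on "frrmmbfb": → "rrmmbfb" → "rbrfmbm" ✓)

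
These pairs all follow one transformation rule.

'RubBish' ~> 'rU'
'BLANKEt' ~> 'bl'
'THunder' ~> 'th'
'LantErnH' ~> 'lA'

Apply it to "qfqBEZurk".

QF

In each case the input is transformed by: flip the case of every letter, then keep only the first 2 characters.
"qfqBEZurk" → "QFQbezURK" → "QF".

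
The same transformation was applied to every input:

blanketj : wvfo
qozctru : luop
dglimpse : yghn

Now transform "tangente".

Rule — shift every letter 5 places backward in the alphabet (wrapping around), then keep every other character starting from the first (positions 1st, 3rd, 5th, ...).
On "tangente" that produces "oizo".

oizo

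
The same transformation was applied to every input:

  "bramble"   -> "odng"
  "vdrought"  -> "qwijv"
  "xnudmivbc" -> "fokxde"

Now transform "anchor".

jqt

Looking at the pairs, the operation is to shift every letter 2 places forward in the alphabet (wrapping around), then delete the first 3 characters.
Working it through for "anchor": intermediate "cpejqt", final "jqt".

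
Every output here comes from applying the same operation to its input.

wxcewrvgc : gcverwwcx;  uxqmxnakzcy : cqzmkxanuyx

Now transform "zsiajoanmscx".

What's happening: take characters alternately from the front and the back (1st, last, 2nd, 2nd-last, ...), then move the first 3 characters to the end (rotate left by 3).
Starting from "zsiajoanmscx": after the first operation, "zxscisamjnoa"; after the second, "cisamjnoazxs".

cisamjnoazxs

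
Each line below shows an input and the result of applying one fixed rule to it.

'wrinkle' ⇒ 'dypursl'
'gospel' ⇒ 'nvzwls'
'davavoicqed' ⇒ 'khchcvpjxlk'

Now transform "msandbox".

tzhukive

The rule is to shift every letter 7 places forward in the alphabet (wrapping around).
So "msandbox" becomes "tzhukive".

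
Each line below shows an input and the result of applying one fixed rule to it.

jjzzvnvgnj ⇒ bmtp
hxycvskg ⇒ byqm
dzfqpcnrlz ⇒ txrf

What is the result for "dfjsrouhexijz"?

dopf

Rule — shift every letter 6 places forward in the alphabet (wrapping around), then keep only the last 4 characters.
For "dfjsrouhexijz", step one produces "jlpyxuankdopf"; step two turns that into "dopf".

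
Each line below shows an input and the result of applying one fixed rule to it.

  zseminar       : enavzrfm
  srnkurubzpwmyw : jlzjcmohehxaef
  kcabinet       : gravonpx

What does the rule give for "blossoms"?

Looking at the pairs, the operation is to shift every letter 13 places forward in the alphabet (wrapping around) — i.e. ROT13, then reverse the string.
For "blossoms", step one produces "oybffbzf"; step two turns that into "fzbffbyo".
(Check on "srnkurubzpwmyw": → "feaxhehomcjzlj" → "jlzjcmohehxaef" ✓)

fzbffbyo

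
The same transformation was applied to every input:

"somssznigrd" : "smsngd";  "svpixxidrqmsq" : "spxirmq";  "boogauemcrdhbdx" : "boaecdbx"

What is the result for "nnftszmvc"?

The rule is to keep every other character starting from the first (positions 1st, 3rd, 5th, ...).
Doing the same to "nnftszmvc": "nfsmc".

nfsmc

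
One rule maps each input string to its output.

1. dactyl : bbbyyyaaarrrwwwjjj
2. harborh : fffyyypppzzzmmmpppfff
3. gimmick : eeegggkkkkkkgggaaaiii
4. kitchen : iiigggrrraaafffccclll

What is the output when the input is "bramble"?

In each case the input is transformed by: repeat every character 3 times, then shift every letter 2 places backward in the alphabet (wrapping around).
For "bramble", step one produces "bbbrrraaammmbbbllleee"; step two turns that into "zzzpppyyykkkzzzjjjccc".

zzzpppyyykkkzzzjjjccc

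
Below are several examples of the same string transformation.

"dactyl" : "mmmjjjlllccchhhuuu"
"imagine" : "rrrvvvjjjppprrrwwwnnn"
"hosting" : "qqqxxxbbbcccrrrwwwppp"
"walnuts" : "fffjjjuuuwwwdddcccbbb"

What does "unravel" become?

dddwwwaaajjjeeennnuuu

In each case the input is transformed by: shift every letter 9 places forward in the alphabet (wrapping around), then repeat every character 3 times.
Applying that to "unravel" gives "dddwwwaaajjjeeennnuuu".
(Check on "dactyl": → "mjlchu" → "mmmjjjlllccchhhuuu" ✓)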